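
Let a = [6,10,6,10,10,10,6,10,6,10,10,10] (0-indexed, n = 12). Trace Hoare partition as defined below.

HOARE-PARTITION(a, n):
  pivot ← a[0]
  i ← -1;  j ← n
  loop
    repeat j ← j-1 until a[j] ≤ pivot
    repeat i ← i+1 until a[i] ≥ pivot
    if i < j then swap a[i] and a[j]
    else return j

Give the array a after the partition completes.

[6,6,6,10,10,10,10,10,6,10,10,10]

pivot = a[0] = 6; i = -1, j = 12
j→8 (a[8]=6≤6), i→0 (a[0]=6≥6); i<j, swap → [6,10,6,10,10,10,6,10,6,10,10,10]
j→6 (a[6]=6≤6), i→1 (a[1]=10≥6); i<j, swap → [6,6,6,10,10,10,10,10,6,10,10,10]
j→2, i→2; i≥j, return j=2. a = [6,6,6,10,10,10,10,10,6,10,10,10]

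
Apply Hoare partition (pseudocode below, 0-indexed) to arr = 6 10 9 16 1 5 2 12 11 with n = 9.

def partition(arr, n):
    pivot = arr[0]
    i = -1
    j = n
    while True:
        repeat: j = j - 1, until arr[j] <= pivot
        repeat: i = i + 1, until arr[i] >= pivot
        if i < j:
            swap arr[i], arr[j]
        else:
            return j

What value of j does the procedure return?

2

pivot=6
j stops at 6 (2), i stops at 0 (6); swap ⇒ 2 10 9 16 1 5 6 12 11
j stops at 5 (5), i stops at 1 (10); swap ⇒ 2 5 9 16 1 10 6 12 11
j stops at 4 (1), i stops at 2 (9); swap ⇒ 2 5 1 16 9 10 6 12 11
j stops at 2, i stops at 3; i≥j ⇒ return 2. arr=2 5 1 16 9 10 6 12 11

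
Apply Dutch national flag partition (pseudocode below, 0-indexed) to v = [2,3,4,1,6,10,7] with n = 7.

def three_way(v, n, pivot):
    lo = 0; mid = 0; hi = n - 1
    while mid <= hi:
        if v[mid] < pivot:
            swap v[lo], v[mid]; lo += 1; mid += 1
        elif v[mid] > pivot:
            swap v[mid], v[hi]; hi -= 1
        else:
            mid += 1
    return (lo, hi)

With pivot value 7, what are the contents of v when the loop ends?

pivot = 7; lo=0, mid=0, hi=6
v[mid]=2<7: swap v[0],v[0]; lo=1,mid=1 → [2,3,4,1,6,10,7]
v[mid]=3<7: swap v[1],v[1]; lo=2,mid=2 → [2,3,4,1,6,10,7]
v[mid]=4<7: swap v[2],v[2]; lo=3,mid=3 → [2,3,4,1,6,10,7]
v[mid]=1<7: swap v[3],v[3]; lo=4,mid=4 → [2,3,4,1,6,10,7]
v[mid]=6<7: swap v[4],v[4]; lo=5,mid=5 → [2,3,4,1,6,10,7]
v[mid]=10>7: swap v[5],v[6]; hi=5 → [2,3,4,1,6,7,10]
v[mid]=7=7: mid=6
end: lo=5, hi=5; v = [2,3,4,1,6,7,10]

[2,3,4,1,6,7,10]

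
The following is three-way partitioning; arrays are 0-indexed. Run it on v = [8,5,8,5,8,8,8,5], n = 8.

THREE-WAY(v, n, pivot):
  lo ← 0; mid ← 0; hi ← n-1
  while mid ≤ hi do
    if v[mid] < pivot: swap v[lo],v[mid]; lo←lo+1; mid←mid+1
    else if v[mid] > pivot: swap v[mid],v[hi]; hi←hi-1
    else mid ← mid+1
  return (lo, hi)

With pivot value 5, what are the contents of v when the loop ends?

pivot = 5; lo=0, mid=0, hi=7
v[mid]=8>5: swap v[0],v[7]; hi=6 → [5,5,8,5,8,8,8,8]
v[mid]=5=5: mid=1
v[mid]=5=5: mid=2
v[mid]=8>5: swap v[2],v[6]; hi=5 → [5,5,8,5,8,8,8,8]
v[mid]=8>5: swap v[2],v[5]; hi=4 → [5,5,8,5,8,8,8,8]
v[mid]=8>5: swap v[2],v[4]; hi=3 → [5,5,8,5,8,8,8,8]
v[mid]=8>5: swap v[2],v[3]; hi=2 → [5,5,5,8,8,8,8,8]
v[mid]=5=5: mid=3
end: lo=0, hi=2; v = [5,5,5,8,8,8,8,8]

[5,5,5,8,8,8,8,8]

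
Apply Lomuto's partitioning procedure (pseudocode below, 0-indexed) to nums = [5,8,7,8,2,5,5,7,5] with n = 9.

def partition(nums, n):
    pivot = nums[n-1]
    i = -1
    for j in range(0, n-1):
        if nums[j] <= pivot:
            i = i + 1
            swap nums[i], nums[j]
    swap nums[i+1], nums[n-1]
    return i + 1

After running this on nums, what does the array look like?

pivot = nums[8] = 5; i = -1
j=0: nums[0]=5 ≤ 5 → i=0, swap nums[0],nums[0] (no change) → [5,8,7,8,2,5,5,7,5]
j=1: nums[1]=8 > 5 → no swap
j=2: nums[2]=7 > 5 → no swap
j=3: nums[3]=8 > 5 → no swap
j=4: nums[4]=2 ≤ 5 → i=1, swap nums[1],nums[4] → [5,2,7,8,8,5,5,7,5]
j=5: nums[5]=5 ≤ 5 → i=2, swap nums[2],nums[5] → [5,2,5,8,8,7,5,7,5]
j=6: nums[6]=5 ≤ 5 → i=3, swap nums[3],nums[6] → [5,2,5,5,8,7,8,7,5]
j=7: nums[7]=7 > 5 → no swap
final swap nums[4],nums[8] → [5,2,5,5,5,7,8,7,8]; return 4

[5,2,5,5,5,7,8,7,8]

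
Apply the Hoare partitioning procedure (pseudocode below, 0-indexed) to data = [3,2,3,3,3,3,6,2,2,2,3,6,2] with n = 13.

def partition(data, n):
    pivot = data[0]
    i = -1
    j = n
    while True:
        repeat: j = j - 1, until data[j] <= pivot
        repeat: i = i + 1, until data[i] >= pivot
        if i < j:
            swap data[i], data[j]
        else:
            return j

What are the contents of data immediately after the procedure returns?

pivot = data[0] = 3; i = -1, j = 13
j→12 (data[12]=2≤3), i→0 (data[0]=3≥3); i<j, swap → [2,2,3,3,3,3,6,2,2,2,3,6,3]
j→10 (data[10]=3≤3), i→2 (data[2]=3≥3); i<j, swap → [2,2,3,3,3,3,6,2,2,2,3,6,3]
j→9 (data[9]=2≤3), i→3 (data[3]=3≥3); i<j, swap → [2,2,3,2,3,3,6,2,2,3,3,6,3]
j→8 (data[8]=2≤3), i→4 (data[4]=3≥3); i<j, swap → [2,2,3,2,2,3,6,2,3,3,3,6,3]
j→7 (data[7]=2≤3), i→5 (data[5]=3≥3); i<j, swap → [2,2,3,2,2,2,6,3,3,3,3,6,3]
j→5, i→6; i≥j, return j=5. data = [2,2,3,2,2,2,6,3,3,3,3,6,3]

[2,2,3,2,2,2,6,3,3,3,3,6,3]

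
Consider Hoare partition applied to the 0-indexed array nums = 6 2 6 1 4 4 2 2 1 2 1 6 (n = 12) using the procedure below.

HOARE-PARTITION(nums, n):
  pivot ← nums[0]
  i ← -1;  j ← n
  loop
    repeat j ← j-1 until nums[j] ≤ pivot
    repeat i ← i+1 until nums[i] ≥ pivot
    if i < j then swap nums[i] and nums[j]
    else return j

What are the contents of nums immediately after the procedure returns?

pivot=6
j stops at 11 (6), i stops at 0 (6); swap ⇒ 6 2 6 1 4 4 2 2 1 2 1 6
j stops at 10 (1), i stops at 2 (6); swap ⇒ 6 2 1 1 4 4 2 2 1 2 6 6
j stops at 9, i stops at 10; i≥j ⇒ return 9. nums=6 2 1 1 4 4 2 2 1 2 6 6

6 2 1 1 4 4 2 2 1 2 6 6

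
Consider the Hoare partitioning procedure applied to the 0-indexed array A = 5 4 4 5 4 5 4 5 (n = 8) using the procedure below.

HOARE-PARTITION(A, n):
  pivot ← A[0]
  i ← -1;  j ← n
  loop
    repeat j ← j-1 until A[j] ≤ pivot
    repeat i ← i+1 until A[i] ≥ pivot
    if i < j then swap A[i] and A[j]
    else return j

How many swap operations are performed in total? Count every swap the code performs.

pivot = A[0] = 5; i = -1, j = 8
j→7 (A[7]=5≤5), i→0 (A[0]=5≥5); i<j, swap → 5 4 4 5 4 5 4 5
j→6 (A[6]=4≤5), i→3 (A[3]=5≥5); i<j, swap → 5 4 4 4 4 5 5 5
j→5, i→5; i≥j, return j=5. A = 5 4 4 4 4 5 5 5

2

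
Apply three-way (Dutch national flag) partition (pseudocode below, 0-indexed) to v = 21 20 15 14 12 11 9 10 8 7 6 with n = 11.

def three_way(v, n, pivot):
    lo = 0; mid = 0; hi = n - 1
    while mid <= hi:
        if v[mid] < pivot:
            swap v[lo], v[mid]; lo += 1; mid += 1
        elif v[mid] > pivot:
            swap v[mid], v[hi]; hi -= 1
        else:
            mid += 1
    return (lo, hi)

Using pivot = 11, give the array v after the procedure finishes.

pivot = 11; lo=0, mid=0, hi=10
v[mid]=21>11: swap v[0],v[10]; hi=9 → 6 20 15 14 12 11 9 10 8 7 21
v[mid]=6<11: swap v[0],v[0]; lo=1,mid=1 → 6 20 15 14 12 11 9 10 8 7 21
v[mid]=20>11: swap v[1],v[9]; hi=8 → 6 7 15 14 12 11 9 10 8 20 21
v[mid]=7<11: swap v[1],v[1]; lo=2,mid=2 → 6 7 15 14 12 11 9 10 8 20 21
v[mid]=15>11: swap v[2],v[8]; hi=7 → 6 7 8 14 12 11 9 10 15 20 21
v[mid]=8<11: swap v[2],v[2]; lo=3,mid=3 → 6 7 8 14 12 11 9 10 15 20 21
v[mid]=14>11: swap v[3],v[7]; hi=6 → 6 7 8 10 12 11 9 14 15 20 21
v[mid]=10<11: swap v[3],v[3]; lo=4,mid=4 → 6 7 8 10 12 11 9 14 15 20 21
v[mid]=12>11: swap v[4],v[6]; hi=5 → 6 7 8 10 9 11 12 14 15 20 21
v[mid]=9<11: swap v[4],v[4]; lo=5,mid=5 → 6 7 8 10 9 11 12 14 15 20 21
v[mid]=11=11: mid=6
end: lo=5, hi=5; v = 6 7 8 10 9 11 12 14 15 20 21

6 7 8 10 9 11 12 14 15 20 21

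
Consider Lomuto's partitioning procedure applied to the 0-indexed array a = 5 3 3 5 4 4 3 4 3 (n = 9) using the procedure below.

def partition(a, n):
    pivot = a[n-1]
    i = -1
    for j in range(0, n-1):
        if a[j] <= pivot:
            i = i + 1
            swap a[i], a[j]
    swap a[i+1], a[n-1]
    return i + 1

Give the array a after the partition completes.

pivot = a[8] = 3; i = -1
j=0: a[0]=5 > 3 → no swap
j=1: a[1]=3 ≤ 3 → i=0, swap a[0],a[1] → 3 5 3 5 4 4 3 4 3
j=2: a[2]=3 ≤ 3 → i=1, swap a[1],a[2] → 3 3 5 5 4 4 3 4 3
j=3: a[3]=5 > 3 → no swap
j=4: a[4]=4 > 3 → no swap
j=5: a[5]=4 > 3 → no swap
j=6: a[6]=3 ≤ 3 → i=2, swap a[2],a[6] → 3 3 3 5 4 4 5 4 3
j=7: a[7]=4 > 3 → no swap
final swap a[3],a[8] → 3 3 3 3 4 4 5 4 5; return 3

3 3 3 3 4 4 5 4 5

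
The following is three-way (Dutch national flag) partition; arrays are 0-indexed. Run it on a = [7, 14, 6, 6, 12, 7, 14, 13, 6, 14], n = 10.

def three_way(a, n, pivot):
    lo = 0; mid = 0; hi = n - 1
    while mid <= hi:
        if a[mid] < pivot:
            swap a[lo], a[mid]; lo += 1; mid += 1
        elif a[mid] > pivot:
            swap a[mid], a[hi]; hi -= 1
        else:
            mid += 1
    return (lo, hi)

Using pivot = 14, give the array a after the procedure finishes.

[7, 6, 6, 12, 7, 13, 6, 14, 14, 14]

lo=0 mid=0 hi=9
7<14: swap(0,0), lo=1 mid=1 ⇒ [7, 14, 6, 6, 12, 7, 14, 13, 6, 14]
14=14: mid=2
6<14: swap(1,2), lo=2 mid=3 ⇒ [7, 6, 14, 6, 12, 7, 14, 13, 6, 14]
6<14: swap(2,3), lo=3 mid=4 ⇒ [7, 6, 6, 14, 12, 7, 14, 13, 6, 14]
12<14: swap(3,4), lo=4 mid=5 ⇒ [7, 6, 6, 12, 14, 7, 14, 13, 6, 14]
7<14: swap(4,5), lo=5 mid=6 ⇒ [7, 6, 6, 12, 7, 14, 14, 13, 6, 14]
14=14: mid=7
13<14: swap(5,7), lo=6 mid=8 ⇒ [7, 6, 6, 12, 7, 13, 14, 14, 6, 14]
6<14: swap(6,8), lo=7 mid=9 ⇒ [7, 6, 6, 12, 7, 13, 6, 14, 14, 14]
14=14: mid=10
done. lo=7 hi=9; a=[7, 6, 6, 12, 7, 13, 6, 14, 14, 14]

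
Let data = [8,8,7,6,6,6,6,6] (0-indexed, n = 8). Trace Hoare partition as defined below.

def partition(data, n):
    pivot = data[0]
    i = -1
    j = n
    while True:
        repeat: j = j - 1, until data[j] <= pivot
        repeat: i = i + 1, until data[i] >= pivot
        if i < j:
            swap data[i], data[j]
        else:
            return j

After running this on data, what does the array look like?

[6,6,7,6,6,6,8,8]

pivot = data[0] = 8; i = -1, j = 8
j→7 (data[7]=6≤8), i→0 (data[0]=8≥8); i<j, swap → [6,8,7,6,6,6,6,8]
j→6 (data[6]=6≤8), i→1 (data[1]=8≥8); i<j, swap → [6,6,7,6,6,6,8,8]
j→5, i→6; i≥j, return j=5. data = [6,6,7,6,6,6,8,8]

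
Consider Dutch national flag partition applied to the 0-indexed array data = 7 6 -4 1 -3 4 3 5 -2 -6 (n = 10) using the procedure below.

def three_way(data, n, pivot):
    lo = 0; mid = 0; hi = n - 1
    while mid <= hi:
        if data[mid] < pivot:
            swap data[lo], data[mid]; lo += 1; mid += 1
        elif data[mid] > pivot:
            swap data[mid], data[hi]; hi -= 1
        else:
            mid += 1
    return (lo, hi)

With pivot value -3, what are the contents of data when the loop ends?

-6 -4 -3 1 4 3 5 -2 6 7

pivot = -3; lo=0, mid=0, hi=9
data[mid]=7>-3: swap data[0],data[9]; hi=8 → -6 6 -4 1 -3 4 3 5 -2 7
data[mid]=-6<-3: swap data[0],data[0]; lo=1,mid=1 → -6 6 -4 1 -3 4 3 5 -2 7
data[mid]=6>-3: swap data[1],data[8]; hi=7 → -6 -2 -4 1 -3 4 3 5 6 7
data[mid]=-2>-3: swap data[1],data[7]; hi=6 → -6 5 -4 1 -3 4 3 -2 6 7
data[mid]=5>-3: swap data[1],data[6]; hi=5 → -6 3 -4 1 -3 4 5 -2 6 7
data[mid]=3>-3: swap data[1],data[5]; hi=4 → -6 4 -4 1 -3 3 5 -2 6 7
data[mid]=4>-3: swap data[1],data[4]; hi=3 → -6 -3 -4 1 4 3 5 -2 6 7
data[mid]=-3=-3: mid=2
data[mid]=-4<-3: swap data[1],data[2]; lo=2,mid=3 → -6 -4 -3 1 4 3 5 -2 6 7
data[mid]=1>-3: swap data[3],data[3]; hi=2 → -6 -4 -3 1 4 3 5 -2 6 7
end: lo=2, hi=2; data = -6 -4 -3 1 4 3 5 -2 6 7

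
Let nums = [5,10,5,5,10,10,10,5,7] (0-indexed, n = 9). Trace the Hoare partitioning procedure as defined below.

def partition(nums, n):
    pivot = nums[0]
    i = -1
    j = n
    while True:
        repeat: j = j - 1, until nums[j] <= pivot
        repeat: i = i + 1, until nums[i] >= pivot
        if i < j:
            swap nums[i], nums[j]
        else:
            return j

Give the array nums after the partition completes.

pivot=5
j stops at 7 (5), i stops at 0 (5); swap ⇒ [5,10,5,5,10,10,10,5,7]
j stops at 3 (5), i stops at 1 (10); swap ⇒ [5,5,5,10,10,10,10,5,7]
j stops at 2, i stops at 2; i≥j ⇒ return 2. nums=[5,5,5,10,10,10,10,5,7]

[5,5,5,10,10,10,10,5,7]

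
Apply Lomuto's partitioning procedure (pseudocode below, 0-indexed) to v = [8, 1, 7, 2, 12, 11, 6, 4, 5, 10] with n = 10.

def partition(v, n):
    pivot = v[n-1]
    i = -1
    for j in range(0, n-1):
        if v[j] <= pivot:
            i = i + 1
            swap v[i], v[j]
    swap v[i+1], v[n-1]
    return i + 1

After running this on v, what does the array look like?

pivot=10, i=-1
j=0: 8≤10, i=0, swap(0,0) ⇒ [8, 1, 7, 2, 12, 11, 6, 4, 5, 10]
j=1: 1≤10, i=1, swap(1,1) ⇒ [8, 1, 7, 2, 12, 11, 6, 4, 5, 10]
j=2: 7≤10, i=2, swap(2,2) ⇒ [8, 1, 7, 2, 12, 11, 6, 4, 5, 10]
j=3: 2≤10, i=3, swap(3,3) ⇒ [8, 1, 7, 2, 12, 11, 6, 4, 5, 10]
j=4: 12>10, skip
j=5: 11>10, skip
j=6: 6≤10, i=4, swap(4,6) ⇒ [8, 1, 7, 2, 6, 11, 12, 4, 5, 10]
j=7: 4≤10, i=5, swap(5,7) ⇒ [8, 1, 7, 2, 6, 4, 12, 11, 5, 10]
j=8: 5≤10, i=6, swap(6,8) ⇒ [8, 1, 7, 2, 6, 4, 5, 11, 12, 10]
swap(7,9) ⇒ [8, 1, 7, 2, 6, 4, 5, 10, 12, 11]; return 7

[8, 1, 7, 2, 6, 4, 5, 10, 12, 11]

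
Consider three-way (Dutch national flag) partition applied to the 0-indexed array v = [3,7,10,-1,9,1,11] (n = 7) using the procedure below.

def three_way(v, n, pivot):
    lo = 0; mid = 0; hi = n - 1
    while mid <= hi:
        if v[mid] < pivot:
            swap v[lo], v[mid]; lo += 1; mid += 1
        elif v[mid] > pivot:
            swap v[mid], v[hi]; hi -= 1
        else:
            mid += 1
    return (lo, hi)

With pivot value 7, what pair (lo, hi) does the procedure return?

(3, 3)

lo=0 mid=0 hi=6
3<7: swap(0,0), lo=1 mid=1 ⇒ [3,7,10,-1,9,1,11]
7=7: mid=2
10>7: swap(2,6), hi=5 ⇒ [3,7,11,-1,9,1,10]
11>7: swap(2,5), hi=4 ⇒ [3,7,1,-1,9,11,10]
1<7: swap(1,2), lo=2 mid=3 ⇒ [3,1,7,-1,9,11,10]
-1<7: swap(2,3), lo=3 mid=4 ⇒ [3,1,-1,7,9,11,10]
9>7: swap(4,4), hi=3 ⇒ [3,1,-1,7,9,11,10]
done. lo=3 hi=3; v=[3,1,-1,7,9,11,10]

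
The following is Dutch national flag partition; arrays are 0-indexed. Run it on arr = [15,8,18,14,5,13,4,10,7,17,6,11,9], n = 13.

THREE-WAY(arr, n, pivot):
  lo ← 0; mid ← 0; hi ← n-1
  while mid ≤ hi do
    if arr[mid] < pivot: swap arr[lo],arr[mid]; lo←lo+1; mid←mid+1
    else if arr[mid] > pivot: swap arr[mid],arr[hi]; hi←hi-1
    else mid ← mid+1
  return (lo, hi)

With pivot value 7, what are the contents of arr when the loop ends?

lo=0 mid=0 hi=12
15>7: swap(0,12), hi=11 ⇒ [9,8,18,14,5,13,4,10,7,17,6,11,15]
9>7: swap(0,11), hi=10 ⇒ [11,8,18,14,5,13,4,10,7,17,6,9,15]
11>7: swap(0,10), hi=9 ⇒ [6,8,18,14,5,13,4,10,7,17,11,9,15]
6<7: swap(0,0), lo=1 mid=1 ⇒ [6,8,18,14,5,13,4,10,7,17,11,9,15]
8>7: swap(1,9), hi=8 ⇒ [6,17,18,14,5,13,4,10,7,8,11,9,15]
17>7: swap(1,8), hi=7 ⇒ [6,7,18,14,5,13,4,10,17,8,11,9,15]
7=7: mid=2
18>7: swap(2,7), hi=6 ⇒ [6,7,10,14,5,13,4,18,17,8,11,9,15]
10>7: swap(2,6), hi=5 ⇒ [6,7,4,14,5,13,10,18,17,8,11,9,15]
4<7: swap(1,2), lo=2 mid=3 ⇒ [6,4,7,14,5,13,10,18,17,8,11,9,15]
14>7: swap(3,5), hi=4 ⇒ [6,4,7,13,5,14,10,18,17,8,11,9,15]
13>7: swap(3,4), hi=3 ⇒ [6,4,7,5,13,14,10,18,17,8,11,9,15]
5<7: swap(2,3), lo=3 mid=4 ⇒ [6,4,5,7,13,14,10,18,17,8,11,9,15]
done. lo=3 hi=3; arr=[6,4,5,7,13,14,10,18,17,8,11,9,15]

[6,4,5,7,13,14,10,18,17,8,11,9,15]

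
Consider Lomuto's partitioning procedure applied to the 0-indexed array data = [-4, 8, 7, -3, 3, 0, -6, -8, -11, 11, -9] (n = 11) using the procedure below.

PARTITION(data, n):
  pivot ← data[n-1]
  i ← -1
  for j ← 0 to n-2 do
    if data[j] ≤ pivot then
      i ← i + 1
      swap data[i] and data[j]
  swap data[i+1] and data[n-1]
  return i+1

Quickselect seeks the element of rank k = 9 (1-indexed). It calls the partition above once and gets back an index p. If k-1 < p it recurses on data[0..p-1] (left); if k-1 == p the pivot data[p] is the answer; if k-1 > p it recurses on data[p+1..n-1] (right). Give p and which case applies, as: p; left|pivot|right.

1; right

pivot = data[10] = -9; i = -1
j=0: data[0]=-4 > -9 → no swap
j=1: data[1]=8 > -9 → no swap
j=2: data[2]=7 > -9 → no swap
j=3: data[3]=-3 > -9 → no swap
j=4: data[4]=3 > -9 → no swap
j=5: data[5]=0 > -9 → no swap
j=6: data[6]=-6 > -9 → no swap
j=7: data[7]=-8 > -9 → no swap
j=8: data[8]=-11 ≤ -9 → i=0, swap data[0],data[8] → [-11, 8, 7, -3, 3, 0, -6, -8, -4, 11, -9]
j=9: data[9]=11 > -9 → no swap
final swap data[1],data[10] → [-11, -9, 7, -3, 3, 0, -6, -8, -4, 11, 8]; return 1
p = 1; k-1 = 8 > 1 ⇒ right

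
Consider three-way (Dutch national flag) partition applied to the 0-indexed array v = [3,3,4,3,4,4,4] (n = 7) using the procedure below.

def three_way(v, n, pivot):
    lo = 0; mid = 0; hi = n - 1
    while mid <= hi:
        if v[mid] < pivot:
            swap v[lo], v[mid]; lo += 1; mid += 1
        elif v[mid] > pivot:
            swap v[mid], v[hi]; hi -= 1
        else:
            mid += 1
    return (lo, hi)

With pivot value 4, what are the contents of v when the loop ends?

[3,3,3,4,4,4,4]

lo=0 mid=0 hi=6
3<4: swap(0,0), lo=1 mid=1 ⇒ [3,3,4,3,4,4,4]
3<4: swap(1,1), lo=2 mid=2 ⇒ [3,3,4,3,4,4,4]
4=4: mid=3
3<4: swap(2,3), lo=3 mid=4 ⇒ [3,3,3,4,4,4,4]
4=4: mid=5
4=4: mid=6
4=4: mid=7
done. lo=3 hi=6; v=[3,3,3,4,4,4,4]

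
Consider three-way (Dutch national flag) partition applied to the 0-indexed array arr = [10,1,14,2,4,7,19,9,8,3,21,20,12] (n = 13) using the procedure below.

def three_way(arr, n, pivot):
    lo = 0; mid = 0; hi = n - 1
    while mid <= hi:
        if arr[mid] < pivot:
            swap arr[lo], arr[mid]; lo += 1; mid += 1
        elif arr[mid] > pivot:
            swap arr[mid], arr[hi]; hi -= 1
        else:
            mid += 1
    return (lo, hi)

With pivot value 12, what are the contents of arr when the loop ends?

[10,1,2,4,7,3,9,8,12,21,20,19,14]

lo=0 mid=0 hi=12
10<12: swap(0,0), lo=1 mid=1 ⇒ [10,1,14,2,4,7,19,9,8,3,21,20,12]
1<12: swap(1,1), lo=2 mid=2 ⇒ [10,1,14,2,4,7,19,9,8,3,21,20,12]
14>12: swap(2,12), hi=11 ⇒ [10,1,12,2,4,7,19,9,8,3,21,20,14]
12=12: mid=3
2<12: swap(2,3), lo=3 mid=4 ⇒ [10,1,2,12,4,7,19,9,8,3,21,20,14]
4<12: swap(3,4), lo=4 mid=5 ⇒ [10,1,2,4,12,7,19,9,8,3,21,20,14]
7<12: swap(4,5), lo=5 mid=6 ⇒ [10,1,2,4,7,12,19,9,8,3,21,20,14]
19>12: swap(6,11), hi=10 ⇒ [10,1,2,4,7,12,20,9,8,3,21,19,14]
20>12: swap(6,10), hi=9 ⇒ [10,1,2,4,7,12,21,9,8,3,20,19,14]
21>12: swap(6,9), hi=8 ⇒ [10,1,2,4,7,12,3,9,8,21,20,19,14]
3<12: swap(5,6), lo=6 mid=7 ⇒ [10,1,2,4,7,3,12,9,8,21,20,19,14]
9<12: swap(6,7), lo=7 mid=8 ⇒ [10,1,2,4,7,3,9,12,8,21,20,19,14]
8<12: swap(7,8), lo=8 mid=9 ⇒ [10,1,2,4,7,3,9,8,12,21,20,19,14]
done. lo=8 hi=8; arr=[10,1,2,4,7,3,9,8,12,21,20,19,14]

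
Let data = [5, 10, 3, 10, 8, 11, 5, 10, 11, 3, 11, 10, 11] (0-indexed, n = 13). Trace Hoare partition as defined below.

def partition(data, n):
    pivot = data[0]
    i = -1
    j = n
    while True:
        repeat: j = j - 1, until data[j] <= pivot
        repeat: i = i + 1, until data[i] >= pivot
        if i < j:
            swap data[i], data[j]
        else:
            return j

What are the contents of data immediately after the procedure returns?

[3, 5, 3, 10, 8, 11, 10, 10, 11, 5, 11, 10, 11]

pivot=5
j stops at 9 (3), i stops at 0 (5); swap ⇒ [3, 10, 3, 10, 8, 11, 5, 10, 11, 5, 11, 10, 11]
j stops at 6 (5), i stops at 1 (10); swap ⇒ [3, 5, 3, 10, 8, 11, 10, 10, 11, 5, 11, 10, 11]
j stops at 2, i stops at 3; i≥j ⇒ return 2. data=[3, 5, 3, 10, 8, 11, 10, 10, 11, 5, 11, 10, 11]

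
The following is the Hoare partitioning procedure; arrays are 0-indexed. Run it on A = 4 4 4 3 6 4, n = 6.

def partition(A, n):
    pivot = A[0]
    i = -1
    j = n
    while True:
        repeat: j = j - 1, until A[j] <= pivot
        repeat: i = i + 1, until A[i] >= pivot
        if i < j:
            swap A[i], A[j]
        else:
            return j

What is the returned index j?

pivot = A[0] = 4; i = -1, j = 6
j→5 (A[5]=4≤4), i→0 (A[0]=4≥4); i<j, swap → 4 4 4 3 6 4
j→3 (A[3]=3≤4), i→1 (A[1]=4≥4); i<j, swap → 4 3 4 4 6 4
j→2, i→2; i≥j, return j=2. A = 4 3 4 4 6 4

2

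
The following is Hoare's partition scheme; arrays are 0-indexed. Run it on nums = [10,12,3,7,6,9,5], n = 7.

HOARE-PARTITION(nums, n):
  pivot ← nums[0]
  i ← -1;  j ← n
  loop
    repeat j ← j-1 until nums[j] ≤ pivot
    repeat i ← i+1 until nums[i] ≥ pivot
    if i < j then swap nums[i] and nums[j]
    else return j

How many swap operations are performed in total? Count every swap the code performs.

pivot=10
j stops at 6 (5), i stops at 0 (10); swap ⇒ [5,12,3,7,6,9,10]
j stops at 5 (9), i stops at 1 (12); swap ⇒ [5,9,3,7,6,12,10]
j stops at 4, i stops at 5; i≥j ⇒ return 4. nums=[5,9,3,7,6,12,10]

2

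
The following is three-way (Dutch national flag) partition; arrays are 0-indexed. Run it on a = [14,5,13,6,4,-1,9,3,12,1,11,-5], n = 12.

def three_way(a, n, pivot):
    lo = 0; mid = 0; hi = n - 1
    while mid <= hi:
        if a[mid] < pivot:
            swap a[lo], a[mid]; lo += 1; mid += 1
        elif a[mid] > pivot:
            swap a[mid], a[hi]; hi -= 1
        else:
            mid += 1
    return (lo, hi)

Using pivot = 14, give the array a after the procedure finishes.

pivot = 14; lo=0, mid=0, hi=11
a[mid]=14=14: mid=1
a[mid]=5<14: swap a[0],a[1]; lo=1,mid=2 → [5,14,13,6,4,-1,9,3,12,1,11,-5]
a[mid]=13<14: swap a[1],a[2]; lo=2,mid=3 → [5,13,14,6,4,-1,9,3,12,1,11,-5]
a[mid]=6<14: swap a[2],a[3]; lo=3,mid=4 → [5,13,6,14,4,-1,9,3,12,1,11,-5]
a[mid]=4<14: swap a[3],a[4]; lo=4,mid=5 → [5,13,6,4,14,-1,9,3,12,1,11,-5]
a[mid]=-1<14: swap a[4],a[5]; lo=5,mid=6 → [5,13,6,4,-1,14,9,3,12,1,11,-5]
a[mid]=9<14: swap a[5],a[6]; lo=6,mid=7 → [5,13,6,4,-1,9,14,3,12,1,11,-5]
a[mid]=3<14: swap a[6],a[7]; lo=7,mid=8 → [5,13,6,4,-1,9,3,14,12,1,11,-5]
a[mid]=12<14: swap a[7],a[8]; lo=8,mid=9 → [5,13,6,4,-1,9,3,12,14,1,11,-5]
a[mid]=1<14: swap a[8],a[9]; lo=9,mid=10 → [5,13,6,4,-1,9,3,12,1,14,11,-5]
a[mid]=11<14: swap a[9],a[10]; lo=10,mid=11 → [5,13,6,4,-1,9,3,12,1,11,14,-5]
a[mid]=-5<14: swap a[10],a[11]; lo=11,mid=12 → [5,13,6,4,-1,9,3,12,1,11,-5,14]
end: lo=11, hi=11; a = [5,13,6,4,-1,9,3,12,1,11,-5,14]

[5,13,6,4,-1,9,3,12,1,11,-5,14]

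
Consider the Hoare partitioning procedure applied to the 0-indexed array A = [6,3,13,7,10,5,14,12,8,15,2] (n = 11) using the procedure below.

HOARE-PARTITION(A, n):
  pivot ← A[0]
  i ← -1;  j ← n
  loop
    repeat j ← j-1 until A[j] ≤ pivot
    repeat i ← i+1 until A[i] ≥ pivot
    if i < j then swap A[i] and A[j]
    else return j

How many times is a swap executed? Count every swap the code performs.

2

pivot=6
j stops at 10 (2), i stops at 0 (6); swap ⇒ [2,3,13,7,10,5,14,12,8,15,6]
j stops at 5 (5), i stops at 2 (13); swap ⇒ [2,3,5,7,10,13,14,12,8,15,6]
j stops at 2, i stops at 3; i≥j ⇒ return 2. A=[2,3,5,7,10,13,14,12,8,15,6]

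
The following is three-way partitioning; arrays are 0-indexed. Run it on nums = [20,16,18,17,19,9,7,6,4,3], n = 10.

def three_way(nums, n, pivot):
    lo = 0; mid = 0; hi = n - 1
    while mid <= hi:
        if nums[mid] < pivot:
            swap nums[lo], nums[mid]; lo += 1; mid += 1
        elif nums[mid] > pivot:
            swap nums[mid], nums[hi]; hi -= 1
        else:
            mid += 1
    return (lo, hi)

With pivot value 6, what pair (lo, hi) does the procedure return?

(2, 2)

pivot = 6; lo=0, mid=0, hi=9
nums[mid]=20>6: swap nums[0],nums[9]; hi=8 → [3,16,18,17,19,9,7,6,4,20]
nums[mid]=3<6: swap nums[0],nums[0]; lo=1,mid=1 → [3,16,18,17,19,9,7,6,4,20]
nums[mid]=16>6: swap nums[1],nums[8]; hi=7 → [3,4,18,17,19,9,7,6,16,20]
nums[mid]=4<6: swap nums[1],nums[1]; lo=2,mid=2 → [3,4,18,17,19,9,7,6,16,20]
nums[mid]=18>6: swap nums[2],nums[7]; hi=6 → [3,4,6,17,19,9,7,18,16,20]
nums[mid]=6=6: mid=3
nums[mid]=17>6: swap nums[3],nums[6]; hi=5 → [3,4,6,7,19,9,17,18,16,20]
nums[mid]=7>6: swap nums[3],nums[5]; hi=4 → [3,4,6,9,19,7,17,18,16,20]
nums[mid]=9>6: swap nums[3],nums[4]; hi=3 → [3,4,6,19,9,7,17,18,16,20]
nums[mid]=19>6: swap nums[3],nums[3]; hi=2 → [3,4,6,19,9,7,17,18,16,20]
end: lo=2, hi=2; nums = [3,4,6,19,9,7,17,18,16,20]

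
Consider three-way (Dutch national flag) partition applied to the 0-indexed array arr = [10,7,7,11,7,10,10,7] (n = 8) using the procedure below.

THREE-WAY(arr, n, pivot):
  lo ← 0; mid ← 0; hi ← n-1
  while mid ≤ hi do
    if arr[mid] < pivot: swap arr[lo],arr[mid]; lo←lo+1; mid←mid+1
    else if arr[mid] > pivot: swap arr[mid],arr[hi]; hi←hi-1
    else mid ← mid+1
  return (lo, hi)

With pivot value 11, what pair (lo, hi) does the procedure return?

(7, 7)

pivot = 11; lo=0, mid=0, hi=7
arr[mid]=10<11: swap arr[0],arr[0]; lo=1,mid=1 → [10,7,7,11,7,10,10,7]
arr[mid]=7<11: swap arr[1],arr[1]; lo=2,mid=2 → [10,7,7,11,7,10,10,7]
arr[mid]=7<11: swap arr[2],arr[2]; lo=3,mid=3 → [10,7,7,11,7,10,10,7]
arr[mid]=11=11: mid=4
arr[mid]=7<11: swap arr[3],arr[4]; lo=4,mid=5 → [10,7,7,7,11,10,10,7]
arr[mid]=10<11: swap arr[4],arr[5]; lo=5,mid=6 → [10,7,7,7,10,11,10,7]
arr[mid]=10<11: swap arr[5],arr[6]; lo=6,mid=7 → [10,7,7,7,10,10,11,7]
arr[mid]=7<11: swap arr[6],arr[7]; lo=7,mid=8 → [10,7,7,7,10,10,7,11]
end: lo=7, hi=7; arr = [10,7,7,7,10,10,7,11]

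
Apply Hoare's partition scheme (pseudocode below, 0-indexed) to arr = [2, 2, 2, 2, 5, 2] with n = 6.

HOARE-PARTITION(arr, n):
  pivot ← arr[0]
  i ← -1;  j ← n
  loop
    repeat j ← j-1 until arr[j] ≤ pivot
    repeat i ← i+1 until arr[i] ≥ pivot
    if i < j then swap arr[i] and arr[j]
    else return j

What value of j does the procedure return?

pivot = arr[0] = 2; i = -1, j = 6
j→5 (arr[5]=2≤2), i→0 (arr[0]=2≥2); i<j, swap → [2, 2, 2, 2, 5, 2]
j→3 (arr[3]=2≤2), i→1 (arr[1]=2≥2); i<j, swap → [2, 2, 2, 2, 5, 2]
j→2, i→2; i≥j, return j=2. arr = [2, 2, 2, 2, 5, 2]

2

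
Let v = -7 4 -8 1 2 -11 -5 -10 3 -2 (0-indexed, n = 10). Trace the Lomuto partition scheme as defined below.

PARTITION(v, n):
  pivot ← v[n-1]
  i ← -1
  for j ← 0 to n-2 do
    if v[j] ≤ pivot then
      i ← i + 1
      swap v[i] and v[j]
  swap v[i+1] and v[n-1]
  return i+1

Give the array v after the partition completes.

pivot = v[9] = -2; i = -1
j=0: v[0]=-7 ≤ -2 → i=0, swap v[0],v[0] (no change) → -7 4 -8 1 2 -11 -5 -10 3 -2
j=1: v[1]=4 > -2 → no swap
j=2: v[2]=-8 ≤ -2 → i=1, swap v[1],v[2] → -7 -8 4 1 2 -11 -5 -10 3 -2
j=3: v[3]=1 > -2 → no swap
j=4: v[4]=2 > -2 → no swap
j=5: v[5]=-11 ≤ -2 → i=2, swap v[2],v[5] → -7 -8 -11 1 2 4 -5 -10 3 -2
j=6: v[6]=-5 ≤ -2 → i=3, swap v[3],v[6] → -7 -8 -11 -5 2 4 1 -10 3 -2
j=7: v[7]=-10 ≤ -2 → i=4, swap v[4],v[7] → -7 -8 -11 -5 -10 4 1 2 3 -2
j=8: v[8]=3 > -2 → no swap
final swap v[5],v[9] → -7 -8 -11 -5 -10 -2 1 2 3 4; return 5

-7 -8 -11 -5 -10 -2 1 2 3 4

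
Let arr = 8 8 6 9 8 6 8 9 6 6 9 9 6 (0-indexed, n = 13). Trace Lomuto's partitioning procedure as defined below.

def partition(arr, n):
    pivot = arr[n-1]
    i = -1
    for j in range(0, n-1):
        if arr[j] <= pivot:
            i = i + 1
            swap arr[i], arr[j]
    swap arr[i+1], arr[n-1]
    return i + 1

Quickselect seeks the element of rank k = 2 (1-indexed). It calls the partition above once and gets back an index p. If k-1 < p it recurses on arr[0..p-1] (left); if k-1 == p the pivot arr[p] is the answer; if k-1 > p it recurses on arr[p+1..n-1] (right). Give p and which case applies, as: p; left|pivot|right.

4; left

pivot = arr[12] = 6; i = -1
j=0: arr[0]=8 > 6 → no swap
j=1: arr[1]=8 > 6 → no swap
j=2: arr[2]=6 ≤ 6 → i=0, swap arr[0],arr[2] → 6 8 8 9 8 6 8 9 6 6 9 9 6
j=3: arr[3]=9 > 6 → no swap
j=4: arr[4]=8 > 6 → no swap
j=5: arr[5]=6 ≤ 6 → i=1, swap arr[1],arr[5] → 6 6 8 9 8 8 8 9 6 6 9 9 6
j=6: arr[6]=8 > 6 → no swap
j=7: arr[7]=9 > 6 → no swap
j=8: arr[8]=6 ≤ 6 → i=2, swap arr[2],arr[8] → 6 6 6 9 8 8 8 9 8 6 9 9 6
j=9: arr[9]=6 ≤ 6 → i=3, swap arr[3],arr[9] → 6 6 6 6 8 8 8 9 8 9 9 9 6
j=10: arr[10]=9 > 6 → no swap
j=11: arr[11]=9 > 6 → no swap
final swap arr[4],arr[12] → 6 6 6 6 6 8 8 9 8 9 9 9 8; return 4
p = 4; k-1 = 1 < 4 ⇒ left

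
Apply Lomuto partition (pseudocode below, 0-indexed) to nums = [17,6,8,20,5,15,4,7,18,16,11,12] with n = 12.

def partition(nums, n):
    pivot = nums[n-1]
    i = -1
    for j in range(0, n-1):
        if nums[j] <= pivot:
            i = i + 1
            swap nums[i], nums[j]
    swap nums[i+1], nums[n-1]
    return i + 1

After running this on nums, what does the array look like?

pivot = nums[11] = 12; i = -1
j=0: nums[0]=17 > 12 → no swap
j=1: nums[1]=6 ≤ 12 → i=0, swap nums[0],nums[1] → [6,17,8,20,5,15,4,7,18,16,11,12]
j=2: nums[2]=8 ≤ 12 → i=1, swap nums[1],nums[2] → [6,8,17,20,5,15,4,7,18,16,11,12]
j=3: nums[3]=20 > 12 → no swap
j=4: nums[4]=5 ≤ 12 → i=2, swap nums[2],nums[4] → [6,8,5,20,17,15,4,7,18,16,11,12]
j=5: nums[5]=15 > 12 → no swap
j=6: nums[6]=4 ≤ 12 → i=3, swap nums[3],nums[6] → [6,8,5,4,17,15,20,7,18,16,11,12]
j=7: nums[7]=7 ≤ 12 → i=4, swap nums[4],nums[7] → [6,8,5,4,7,15,20,17,18,16,11,12]
j=8: nums[8]=18 > 12 → no swap
j=9: nums[9]=16 > 12 → no swap
j=10: nums[10]=11 ≤ 12 → i=5, swap nums[5],nums[10] → [6,8,5,4,7,11,20,17,18,16,15,12]
final swap nums[6],nums[11] → [6,8,5,4,7,11,12,17,18,16,15,20]; return 6

[6,8,5,4,7,11,12,17,18,16,15,20]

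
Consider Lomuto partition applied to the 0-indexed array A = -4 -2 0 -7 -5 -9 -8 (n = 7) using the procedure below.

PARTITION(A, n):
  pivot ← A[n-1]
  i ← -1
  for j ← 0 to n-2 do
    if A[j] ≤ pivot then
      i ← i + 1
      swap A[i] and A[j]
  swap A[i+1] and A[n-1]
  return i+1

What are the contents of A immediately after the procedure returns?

pivot=-8, i=-1
j=0: -4>-8, skip
j=1: -2>-8, skip
j=2: 0>-8, skip
j=3: -7>-8, skip
j=4: -5>-8, skip
j=5: -9≤-8, i=0, swap(0,5) ⇒ -9 -2 0 -7 -5 -4 -8
swap(1,6) ⇒ -9 -8 0 -7 -5 -4 -2; return 1

-9 -8 0 -7 -5 -4 -2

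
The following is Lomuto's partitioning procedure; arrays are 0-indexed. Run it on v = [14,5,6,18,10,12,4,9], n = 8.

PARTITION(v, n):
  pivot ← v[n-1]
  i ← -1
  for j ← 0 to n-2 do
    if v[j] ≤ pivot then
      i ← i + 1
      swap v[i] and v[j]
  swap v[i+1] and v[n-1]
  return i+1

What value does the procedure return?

pivot=9, i=-1
j=0: 14>9, skip
j=1: 5≤9, i=0, swap(0,1) ⇒ [5,14,6,18,10,12,4,9]
j=2: 6≤9, i=1, swap(1,2) ⇒ [5,6,14,18,10,12,4,9]
j=3: 18>9, skip
j=4: 10>9, skip
j=5: 12>9, skip
j=6: 4≤9, i=2, swap(2,6) ⇒ [5,6,4,18,10,12,14,9]
swap(3,7) ⇒ [5,6,4,9,10,12,14,18]; return 3

3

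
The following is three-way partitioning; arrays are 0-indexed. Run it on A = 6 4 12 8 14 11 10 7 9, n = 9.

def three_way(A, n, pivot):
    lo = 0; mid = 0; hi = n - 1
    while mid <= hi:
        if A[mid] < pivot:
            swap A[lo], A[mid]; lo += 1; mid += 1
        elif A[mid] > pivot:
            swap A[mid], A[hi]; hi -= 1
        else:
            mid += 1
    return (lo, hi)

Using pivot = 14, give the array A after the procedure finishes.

6 4 12 8 11 10 7 9 14

pivot = 14; lo=0, mid=0, hi=8
A[mid]=6<14: swap A[0],A[0]; lo=1,mid=1 → 6 4 12 8 14 11 10 7 9
A[mid]=4<14: swap A[1],A[1]; lo=2,mid=2 → 6 4 12 8 14 11 10 7 9
A[mid]=12<14: swap A[2],A[2]; lo=3,mid=3 → 6 4 12 8 14 11 10 7 9
A[mid]=8<14: swap A[3],A[3]; lo=4,mid=4 → 6 4 12 8 14 11 10 7 9
A[mid]=14=14: mid=5
A[mid]=11<14: swap A[4],A[5]; lo=5,mid=6 → 6 4 12 8 11 14 10 7 9
A[mid]=10<14: swap A[5],A[6]; lo=6,mid=7 → 6 4 12 8 11 10 14 7 9
A[mid]=7<14: swap A[6],A[7]; lo=7,mid=8 → 6 4 12 8 11 10 7 14 9
A[mid]=9<14: swap A[7],A[8]; lo=8,mid=9 → 6 4 12 8 11 10 7 9 14
end: lo=8, hi=8; A = 6 4 12 8 11 10 7 9 14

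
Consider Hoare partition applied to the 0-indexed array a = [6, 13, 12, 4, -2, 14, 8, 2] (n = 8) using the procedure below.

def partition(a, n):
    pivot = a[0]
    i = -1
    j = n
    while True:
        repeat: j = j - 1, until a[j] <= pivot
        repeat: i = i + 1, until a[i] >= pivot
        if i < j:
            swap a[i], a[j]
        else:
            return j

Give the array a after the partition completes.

[2, -2, 4, 12, 13, 14, 8, 6]

pivot=6
j stops at 7 (2), i stops at 0 (6); swap ⇒ [2, 13, 12, 4, -2, 14, 8, 6]
j stops at 4 (-2), i stops at 1 (13); swap ⇒ [2, -2, 12, 4, 13, 14, 8, 6]
j stops at 3 (4), i stops at 2 (12); swap ⇒ [2, -2, 4, 12, 13, 14, 8, 6]
j stops at 2, i stops at 3; i≥j ⇒ return 2. a=[2, -2, 4, 12, 13, 14, 8, 6]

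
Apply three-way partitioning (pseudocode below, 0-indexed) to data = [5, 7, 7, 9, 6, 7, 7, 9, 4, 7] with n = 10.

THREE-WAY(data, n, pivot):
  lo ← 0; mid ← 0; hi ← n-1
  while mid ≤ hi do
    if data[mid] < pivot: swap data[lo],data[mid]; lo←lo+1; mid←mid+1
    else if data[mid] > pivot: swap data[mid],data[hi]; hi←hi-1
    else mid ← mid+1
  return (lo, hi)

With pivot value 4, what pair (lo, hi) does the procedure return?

(0, 0)

pivot = 4; lo=0, mid=0, hi=9
data[mid]=5>4: swap data[0],data[9]; hi=8 → [7, 7, 7, 9, 6, 7, 7, 9, 4, 5]
data[mid]=7>4: swap data[0],data[8]; hi=7 → [4, 7, 7, 9, 6, 7, 7, 9, 7, 5]
data[mid]=4=4: mid=1
data[mid]=7>4: swap data[1],data[7]; hi=6 → [4, 9, 7, 9, 6, 7, 7, 7, 7, 5]
data[mid]=9>4: swap data[1],data[6]; hi=5 → [4, 7, 7, 9, 6, 7, 9, 7, 7, 5]
data[mid]=7>4: swap data[1],data[5]; hi=4 → [4, 7, 7, 9, 6, 7, 9, 7, 7, 5]
data[mid]=7>4: swap data[1],data[4]; hi=3 → [4, 6, 7, 9, 7, 7, 9, 7, 7, 5]
data[mid]=6>4: swap data[1],data[3]; hi=2 → [4, 9, 7, 6, 7, 7, 9, 7, 7, 5]
data[mid]=9>4: swap data[1],data[2]; hi=1 → [4, 7, 9, 6, 7, 7, 9, 7, 7, 5]
data[mid]=7>4: swap data[1],data[1]; hi=0 → [4, 7, 9, 6, 7, 7, 9, 7, 7, 5]
end: lo=0, hi=0; data = [4, 7, 9, 6, 7, 7, 9, 7, 7, 5]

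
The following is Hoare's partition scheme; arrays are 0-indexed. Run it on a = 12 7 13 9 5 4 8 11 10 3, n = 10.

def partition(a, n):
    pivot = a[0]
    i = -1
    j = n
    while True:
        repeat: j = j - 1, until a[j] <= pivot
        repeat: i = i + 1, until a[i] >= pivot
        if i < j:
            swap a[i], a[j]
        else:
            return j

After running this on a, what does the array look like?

3 7 10 9 5 4 8 11 13 12

pivot = a[0] = 12; i = -1, j = 10
j→9 (a[9]=3≤12), i→0 (a[0]=12≥12); i<j, swap → 3 7 13 9 5 4 8 11 10 12
j→8 (a[8]=10≤12), i→2 (a[2]=13≥12); i<j, swap → 3 7 10 9 5 4 8 11 13 12
j→7, i→8; i≥j, return j=7. a = 3 7 10 9 5 4 8 11 13 12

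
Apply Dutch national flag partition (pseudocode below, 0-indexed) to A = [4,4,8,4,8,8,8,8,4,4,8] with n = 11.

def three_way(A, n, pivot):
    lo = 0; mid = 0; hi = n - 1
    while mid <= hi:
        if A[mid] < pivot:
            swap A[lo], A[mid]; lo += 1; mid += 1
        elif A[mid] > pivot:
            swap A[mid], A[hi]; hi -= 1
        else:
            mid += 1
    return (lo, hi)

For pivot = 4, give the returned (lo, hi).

(0, 4)

pivot = 4; lo=0, mid=0, hi=10
A[mid]=4=4: mid=1
A[mid]=4=4: mid=2
A[mid]=8>4: swap A[2],A[10]; hi=9 → [4,4,8,4,8,8,8,8,4,4,8]
A[mid]=8>4: swap A[2],A[9]; hi=8 → [4,4,4,4,8,8,8,8,4,8,8]
A[mid]=4=4: mid=3
A[mid]=4=4: mid=4
A[mid]=8>4: swap A[4],A[8]; hi=7 → [4,4,4,4,4,8,8,8,8,8,8]
A[mid]=4=4: mid=5
A[mid]=8>4: swap A[5],A[7]; hi=6 → [4,4,4,4,4,8,8,8,8,8,8]
A[mid]=8>4: swap A[5],A[6]; hi=5 → [4,4,4,4,4,8,8,8,8,8,8]
A[mid]=8>4: swap A[5],A[5]; hi=4 → [4,4,4,4,4,8,8,8,8,8,8]
end: lo=0, hi=4; A = [4,4,4,4,4,8,8,8,8,8,8]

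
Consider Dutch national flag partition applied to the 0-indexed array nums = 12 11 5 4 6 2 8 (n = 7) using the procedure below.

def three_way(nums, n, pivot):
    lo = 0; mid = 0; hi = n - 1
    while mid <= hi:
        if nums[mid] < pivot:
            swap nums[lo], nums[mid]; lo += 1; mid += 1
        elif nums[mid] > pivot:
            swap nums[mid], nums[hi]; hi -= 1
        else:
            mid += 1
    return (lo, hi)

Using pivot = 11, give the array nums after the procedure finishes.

8 5 4 6 2 11 12

pivot = 11; lo=0, mid=0, hi=6
nums[mid]=12>11: swap nums[0],nums[6]; hi=5 → 8 11 5 4 6 2 12
nums[mid]=8<11: swap nums[0],nums[0]; lo=1,mid=1 → 8 11 5 4 6 2 12
nums[mid]=11=11: mid=2
nums[mid]=5<11: swap nums[1],nums[2]; lo=2,mid=3 → 8 5 11 4 6 2 12
nums[mid]=4<11: swap nums[2],nums[3]; lo=3,mid=4 → 8 5 4 11 6 2 12
nums[mid]=6<11: swap nums[3],nums[4]; lo=4,mid=5 → 8 5 4 6 11 2 12
nums[mid]=2<11: swap nums[4],nums[5]; lo=5,mid=6 → 8 5 4 6 2 11 12
end: lo=5, hi=5; nums = 8 5 4 6 2 11 12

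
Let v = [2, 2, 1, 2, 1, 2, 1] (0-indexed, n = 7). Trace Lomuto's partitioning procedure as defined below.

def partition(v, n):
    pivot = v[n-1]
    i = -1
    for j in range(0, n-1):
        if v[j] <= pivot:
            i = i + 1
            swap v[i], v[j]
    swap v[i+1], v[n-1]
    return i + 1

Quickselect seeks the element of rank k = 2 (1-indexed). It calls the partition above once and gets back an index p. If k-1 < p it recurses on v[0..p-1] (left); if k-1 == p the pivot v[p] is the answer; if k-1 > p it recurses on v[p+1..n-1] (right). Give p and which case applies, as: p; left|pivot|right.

2; left

pivot = v[6] = 1; i = -1
j=0: v[0]=2 > 1 → no swap
j=1: v[1]=2 > 1 → no swap
j=2: v[2]=1 ≤ 1 → i=0, swap v[0],v[2] → [1, 2, 2, 2, 1, 2, 1]
j=3: v[3]=2 > 1 → no swap
j=4: v[4]=1 ≤ 1 → i=1, swap v[1],v[4] → [1, 1, 2, 2, 2, 2, 1]
j=5: v[5]=2 > 1 → no swap
final swap v[2],v[6] → [1, 1, 1, 2, 2, 2, 2]; return 2
p = 2; k-1 = 1 < 2 ⇒ left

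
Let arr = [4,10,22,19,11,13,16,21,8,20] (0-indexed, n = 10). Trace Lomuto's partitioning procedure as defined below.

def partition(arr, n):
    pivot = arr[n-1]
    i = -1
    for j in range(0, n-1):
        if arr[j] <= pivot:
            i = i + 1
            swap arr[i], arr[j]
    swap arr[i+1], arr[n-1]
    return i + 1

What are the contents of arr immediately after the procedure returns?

pivot=20, i=-1
j=0: 4≤20, i=0, swap(0,0) ⇒ [4,10,22,19,11,13,16,21,8,20]
j=1: 10≤20, i=1, swap(1,1) ⇒ [4,10,22,19,11,13,16,21,8,20]
j=2: 22>20, skip
j=3: 19≤20, i=2, swap(2,3) ⇒ [4,10,19,22,11,13,16,21,8,20]
j=4: 11≤20, i=3, swap(3,4) ⇒ [4,10,19,11,22,13,16,21,8,20]
j=5: 13≤20, i=4, swap(4,5) ⇒ [4,10,19,11,13,22,16,21,8,20]
j=6: 16≤20, i=5, swap(5,6) ⇒ [4,10,19,11,13,16,22,21,8,20]
j=7: 21>20, skip
j=8: 8≤20, i=6, swap(6,8) ⇒ [4,10,19,11,13,16,8,21,22,20]
swap(7,9) ⇒ [4,10,19,11,13,16,8,20,22,21]; return 7

[4,10,19,11,13,16,8,20,22,21]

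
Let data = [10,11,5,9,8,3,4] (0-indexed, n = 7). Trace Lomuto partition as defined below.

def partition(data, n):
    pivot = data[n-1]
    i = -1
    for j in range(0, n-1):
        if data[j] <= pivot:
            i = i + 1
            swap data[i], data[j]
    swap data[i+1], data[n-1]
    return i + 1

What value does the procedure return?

1

pivot = data[6] = 4; i = -1
j=0: data[0]=10 > 4 → no swap
j=1: data[1]=11 > 4 → no swap
j=2: data[2]=5 > 4 → no swap
j=3: data[3]=9 > 4 → no swap
j=4: data[4]=8 > 4 → no swap
j=5: data[5]=3 ≤ 4 → i=0, swap data[0],data[5] → [3,11,5,9,8,10,4]
final swap data[1],data[6] → [3,4,5,9,8,10,11]; return 1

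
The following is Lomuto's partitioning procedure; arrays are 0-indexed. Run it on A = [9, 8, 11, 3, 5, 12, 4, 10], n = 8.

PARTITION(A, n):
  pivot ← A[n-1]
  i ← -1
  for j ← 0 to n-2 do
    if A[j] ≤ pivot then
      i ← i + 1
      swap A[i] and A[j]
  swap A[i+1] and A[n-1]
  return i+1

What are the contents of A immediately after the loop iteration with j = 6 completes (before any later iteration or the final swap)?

[9, 8, 3, 5, 4, 12, 11, 10]

pivot = A[7] = 10; i = -1
j=0: A[0]=9 ≤ 10 → i=0, swap A[0],A[0] (no change) → [9, 8, 11, 3, 5, 12, 4, 10]
j=1: A[1]=8 ≤ 10 → i=1, swap A[1],A[1] (no change) → [9, 8, 11, 3, 5, 12, 4, 10]
j=2: A[2]=11 > 10 → no swap
j=3: A[3]=3 ≤ 10 → i=2, swap A[2],A[3] → [9, 8, 3, 11, 5, 12, 4, 10]
j=4: A[4]=5 ≤ 10 → i=3, swap A[3],A[4] → [9, 8, 3, 5, 11, 12, 4, 10]
j=5: A[5]=12 > 10 → no swap
j=6: A[6]=4 ≤ 10 → i=4, swap A[4],A[6] → [9, 8, 3, 5, 4, 12, 11, 10]
(after j=6) A = [9, 8, 3, 5, 4, 12, 11, 10]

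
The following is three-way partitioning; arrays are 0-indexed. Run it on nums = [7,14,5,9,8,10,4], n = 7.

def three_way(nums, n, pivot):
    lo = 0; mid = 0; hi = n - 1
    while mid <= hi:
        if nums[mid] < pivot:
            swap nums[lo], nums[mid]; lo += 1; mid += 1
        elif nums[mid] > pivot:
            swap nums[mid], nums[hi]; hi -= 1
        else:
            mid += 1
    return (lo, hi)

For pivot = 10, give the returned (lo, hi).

pivot = 10; lo=0, mid=0, hi=6
nums[mid]=7<10: swap nums[0],nums[0]; lo=1,mid=1 → [7,14,5,9,8,10,4]
nums[mid]=14>10: swap nums[1],nums[6]; hi=5 → [7,4,5,9,8,10,14]
nums[mid]=4<10: swap nums[1],nums[1]; lo=2,mid=2 → [7,4,5,9,8,10,14]
nums[mid]=5<10: swap nums[2],nums[2]; lo=3,mid=3 → [7,4,5,9,8,10,14]
nums[mid]=9<10: swap nums[3],nums[3]; lo=4,mid=4 → [7,4,5,9,8,10,14]
nums[mid]=8<10: swap nums[4],nums[4]; lo=5,mid=5 → [7,4,5,9,8,10,14]
nums[mid]=10=10: mid=6
end: lo=5, hi=5; nums = [7,4,5,9,8,10,14]

(5, 5)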